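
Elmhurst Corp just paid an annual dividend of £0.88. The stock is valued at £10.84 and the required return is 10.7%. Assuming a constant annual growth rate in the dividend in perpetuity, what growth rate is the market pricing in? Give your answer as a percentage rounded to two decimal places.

2.39%

P = D₀(1+g)/(r−g) ⇒ P(r−g) = D₀(1+g) ⇒ g(P+D₀) = P·r − D₀
g = (P·r − D₀)/(P + D₀) = (£10.84×0.107 − £0.88) / (£10.84 + £0.88) = 0.023881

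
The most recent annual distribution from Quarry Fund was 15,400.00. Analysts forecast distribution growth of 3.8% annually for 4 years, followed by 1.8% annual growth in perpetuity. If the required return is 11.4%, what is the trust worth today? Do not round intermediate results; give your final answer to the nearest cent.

D_1 = 15985.20000
D_2 = 16592.63760
D_3 = 17223.15783
D_4 = 17877.63783
Terminal value at year 4: TV = D_4×(1+g_2)/(r−g_2) = 18199.43531/0.096 = 189577.45112
P_0 = D_1/(1+r)^1 + D_2/(1+r)^2 + D_3/(1+r)^3 + D_4/(1+r)^4 + TV/(1+r)^4
    = 14349.37163 + 13370.41989 + 12458.25480 + 11608.32000 + 123096.56000 = 174882.92632

174882.93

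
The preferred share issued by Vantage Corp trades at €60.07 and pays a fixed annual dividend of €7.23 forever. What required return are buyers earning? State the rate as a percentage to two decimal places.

P = C/r ⇒ r = C/P = €7.23/€60.07 = 0.120360

12.04%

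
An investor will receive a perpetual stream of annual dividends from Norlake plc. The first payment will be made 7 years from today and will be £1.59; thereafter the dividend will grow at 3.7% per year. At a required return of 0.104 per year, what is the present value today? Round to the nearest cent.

£13.11

Value at end of year 6: C₁ / (r − g) = £1.59 / (0.104 − 0.037) = £23.7313
Discount to today: PV = £23.7313 / (1 + 0.104)^6 = £23.7313 / 1.810566 = £13.11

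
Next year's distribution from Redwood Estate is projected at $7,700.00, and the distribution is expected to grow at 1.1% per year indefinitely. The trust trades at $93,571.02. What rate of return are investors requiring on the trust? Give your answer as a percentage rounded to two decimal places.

9.33%

P = D₁/(r − g) ⇒ r = D₁/P + g = $7,700.0000/$93,571.02 + 0.011 = 0.082290 + 0.011 = 0.093290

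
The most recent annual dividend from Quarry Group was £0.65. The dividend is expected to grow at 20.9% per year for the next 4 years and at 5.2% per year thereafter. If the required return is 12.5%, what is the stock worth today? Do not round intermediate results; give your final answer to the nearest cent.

£15.62

D_1 = 0.78585
D_2 = 0.95009
D_3 = 1.14866
D_4 = 1.38873
Terminal value at year 4: TV = D_4×(1+g_2)/(r−g_2) = 1.46095/0.073 = 20.01297
P_0 = D_1/(1+r)^1 + D_2/(1+r)^2 + D_3/(1+r)^3 + D_4/(1+r)^4 + TV/(1+r)^4
    = 0.69853 + 0.75069 + 0.80674 + 0.86698 + 12.49400 = 15.61694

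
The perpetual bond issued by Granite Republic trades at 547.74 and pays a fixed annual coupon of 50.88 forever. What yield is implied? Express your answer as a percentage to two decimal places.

P = C/r ⇒ r = C/P = 50.88/547.74 = 0.092891

9.29%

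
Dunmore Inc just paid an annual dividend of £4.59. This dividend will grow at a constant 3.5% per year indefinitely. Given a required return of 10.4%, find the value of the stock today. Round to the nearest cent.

D₁ = D₀ × (1 + g) = £4.59 × 1.035 = £4.7507
Growing perpetuity: P = D₁ / (r − g) = £4.7507 / (0.104 − 0.035) = £68.85

£68.85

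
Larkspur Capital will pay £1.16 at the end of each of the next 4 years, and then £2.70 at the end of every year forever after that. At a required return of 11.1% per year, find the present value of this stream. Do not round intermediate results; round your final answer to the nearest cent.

£19.56

PV of 4-year annuity: £1.16 × [1 − (1+0.111)^−4] / 0.111 = 3.59117
Perpetuity value at year 4: £2.70 / 0.111 = 24.32432
PV of perpetuity: 24.32432 / (1+0.111)^4 = 15.96557
Total PV = 3.59117 + 15.96557 = 19.55674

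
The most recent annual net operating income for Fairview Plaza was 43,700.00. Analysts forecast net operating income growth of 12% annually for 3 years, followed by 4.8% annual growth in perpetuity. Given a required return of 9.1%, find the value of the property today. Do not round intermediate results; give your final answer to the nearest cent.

D_1 = 48944.00000
D_2 = 54817.28000
D_3 = 61395.35360
Terminal value at year 3: TV = D_3×(1+g_2)/(r−g_2) = 64342.33057/0.043 = 1496333.26913
P_0 = D_1/(1+r)^1 + D_2/(1+r)^2 + D_3/(1+r)^3 + TV/(1+r)^3
    = 44861.59487 + 46054.06622 + 47278.23480 + 1152269.53663 = 1290463.43253

1290463.43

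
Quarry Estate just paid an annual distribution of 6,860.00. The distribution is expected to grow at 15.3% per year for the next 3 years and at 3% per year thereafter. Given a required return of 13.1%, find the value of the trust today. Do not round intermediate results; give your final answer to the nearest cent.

95511.87

D_1 = 7909.58000
D_2 = 9119.74574
D_3 = 10515.06684
Terminal value at year 3: TV = D_3×(1+g_2)/(r−g_2) = 10830.51884/0.101 = 107232.85984
P_0 = D_1/(1+r)^1 + D_2/(1+r)^2 + D_3/(1+r)^3 + TV/(1+r)^3
    = 6993.43943 + 7129.47451 + 7268.15571 + 74120.79584 = 95511.86549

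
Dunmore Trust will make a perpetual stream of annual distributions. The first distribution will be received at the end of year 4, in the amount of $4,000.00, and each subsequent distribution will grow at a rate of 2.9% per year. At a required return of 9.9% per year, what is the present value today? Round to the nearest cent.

$43049.58

Value at end of year 3: C₁ / (r − g) = $4,000.00 / (0.099 − 0.029) = $57,142.8571
Discount to today: PV = $57,142.8571 / (1 + 0.099)^3 = $57,142.8571 / 1.327373 = $43,049.58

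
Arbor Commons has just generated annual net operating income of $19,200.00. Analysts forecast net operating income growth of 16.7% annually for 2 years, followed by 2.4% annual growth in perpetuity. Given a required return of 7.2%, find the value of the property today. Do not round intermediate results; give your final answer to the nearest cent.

D_1 = 22406.40000
D_2 = 26148.26880
Terminal value at year 2: TV = D_2×(1+g_2)/(r−g_2) = 26775.82725/0.048 = 557829.73440
P_0 = D_1/(1+r)^1 + D_2/(1+r)^2 + TV/(1+r)^2
    = 20901.49254 + 22753.77033 + 485413.76699 = 529069.02985

$529069.03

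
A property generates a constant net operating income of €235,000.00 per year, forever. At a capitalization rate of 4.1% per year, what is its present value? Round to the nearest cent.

€5731707.32

Level perpetuity: PV = C / r = €235,000.00 / 0.041 = €5,731,707.32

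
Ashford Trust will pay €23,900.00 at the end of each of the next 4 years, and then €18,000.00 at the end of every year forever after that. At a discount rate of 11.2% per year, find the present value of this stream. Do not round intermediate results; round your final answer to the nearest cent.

PV of 4-year annuity: €23,900.00 × [1 − (1+0.112)^−4] / 0.112 = 73832.93153
Perpetuity value at year 4: €18,000.00 / 0.112 = 160714.28571
PV of perpetuity: 160714.28571 / (1+0.112)^4 = 105107.89377
Total PV = 73832.93153 + 105107.89377 = 178940.82530

€178940.83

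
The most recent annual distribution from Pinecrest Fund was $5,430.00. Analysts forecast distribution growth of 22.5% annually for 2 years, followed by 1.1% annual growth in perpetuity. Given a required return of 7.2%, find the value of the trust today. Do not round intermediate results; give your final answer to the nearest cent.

$130813.41

D_1 = 6651.75000
D_2 = 8148.39375
Terminal value at year 2: TV = D_2×(1+g_2)/(r−g_2) = 8238.02608/0.061 = 135049.60789
P_0 = D_1/(1+r)^1 + D_2/(1+r)^2 + TV/(1+r)^2
    = 6204.99067 + 7090.59102 + 117517.82821 = 130813.40990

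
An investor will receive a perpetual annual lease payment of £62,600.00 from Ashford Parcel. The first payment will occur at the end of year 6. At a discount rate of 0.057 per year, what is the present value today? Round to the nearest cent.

£832385.57

Value at end of year 5: C / r = £62,600.00 / 0.057 = £1,098,245.6140
Discount to today: PV = £1,098,245.6140 / (1 + 0.057)^5 = £1,098,245.6140 / 1.319395 = £832,385.57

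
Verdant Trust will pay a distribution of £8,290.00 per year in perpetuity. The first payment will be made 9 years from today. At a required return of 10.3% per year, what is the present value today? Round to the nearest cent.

£36737.81

Value at end of year 8: C / r = £8,290.00 / 0.103 = £80,485.4369
Discount to today: PV = £80,485.4369 / (1 + 0.103)^8 = £80,485.4369 / 2.190807 = £36,737.81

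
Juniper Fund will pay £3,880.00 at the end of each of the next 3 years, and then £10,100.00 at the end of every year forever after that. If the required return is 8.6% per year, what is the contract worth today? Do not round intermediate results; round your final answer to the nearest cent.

PV of 3-year annuity: £3,880.00 × [1 − (1+0.086)^−3] / 0.086 = 9891.86331
Perpetuity value at year 3: £10,100.00 / 0.086 = 117441.86047
PV of perpetuity: 117441.86047 / (1+0.086)^3 = 91692.42248
Total PV = 9891.86331 + 91692.42248 = 101584.28579

£101584.29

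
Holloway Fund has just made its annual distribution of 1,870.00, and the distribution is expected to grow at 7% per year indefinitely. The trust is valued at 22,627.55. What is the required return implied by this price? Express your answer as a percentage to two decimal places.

15.84%

D₁ = 1,870.00 × 1.07 = 2,000.9000
P = D₁/(r − g) ⇒ r = D₁/P + g = 2,000.9000/22,627.55 + 0.07 = 0.088428 + 0.07 = 0.158428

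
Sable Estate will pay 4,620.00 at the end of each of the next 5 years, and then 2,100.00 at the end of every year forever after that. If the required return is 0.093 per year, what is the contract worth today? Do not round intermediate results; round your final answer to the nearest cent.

32306.74

PV of 5-year annuity: 4,620.00 × [1 − (1+0.093)^−5] / 0.093 = 17831.17543
Perpetuity value at year 5: 2,100.00 / 0.093 = 22580.64516
PV of perpetuity: 22580.64516 / (1+0.093)^5 = 14475.56542
Total PV = 17831.17543 + 14475.56542 = 32306.74085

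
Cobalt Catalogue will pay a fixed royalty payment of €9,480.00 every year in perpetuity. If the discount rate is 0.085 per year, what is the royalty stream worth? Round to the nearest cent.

Level perpetuity: PV = C / r = €9,480.00 / 0.085 = €111,529.41

€111529.41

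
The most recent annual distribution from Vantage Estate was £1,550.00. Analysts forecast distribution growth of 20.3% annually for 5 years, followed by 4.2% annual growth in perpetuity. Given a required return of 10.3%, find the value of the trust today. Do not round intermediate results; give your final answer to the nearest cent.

£50992.71

D_1 = 1864.65000
D_2 = 2243.17395
D_3 = 2698.53826
D_4 = 3246.34153
D_5 = 3905.34886
Terminal value at year 5: TV = D_5×(1+g_2)/(r−g_2) = 4069.37351/0.061 = 66711.04117
P_0 = D_1/(1+r)^1 + D_2/(1+r)^2 + D_3/(1+r)^3 + D_4/(1+r)^4 + D_5/(1+r)^5 + TV/(1+r)^5
    = 1690.52584 + 1843.79201 + 2010.95357 + 2193.27030 + 2392.11620 + 40862.05054 = 50992.70846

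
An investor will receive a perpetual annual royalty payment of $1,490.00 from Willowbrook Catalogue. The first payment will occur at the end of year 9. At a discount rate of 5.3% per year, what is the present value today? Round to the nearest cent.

$18598.74

Value at end of year 8: C / r = $1,490.00 / 0.053 = $28,113.2075
Discount to today: PV = $28,113.2075 / (1 + 0.053)^8 = $28,113.2075 / 1.511565 = $18,598.74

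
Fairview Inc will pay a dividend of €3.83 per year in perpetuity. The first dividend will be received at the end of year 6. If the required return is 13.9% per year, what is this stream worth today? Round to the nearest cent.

€14.37

Value at end of year 5: C / r = €3.83 / 0.139 = €27.5540
Discount to today: PV = €27.5540 / (1 + 0.139)^5 = €27.5540 / 1.916985 = €14.37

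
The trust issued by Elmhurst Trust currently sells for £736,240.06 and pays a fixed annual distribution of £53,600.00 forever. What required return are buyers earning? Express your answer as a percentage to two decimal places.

7.28%

P = C/r ⇒ r = C/P = £53,600.00/£736,240.06 = 0.072802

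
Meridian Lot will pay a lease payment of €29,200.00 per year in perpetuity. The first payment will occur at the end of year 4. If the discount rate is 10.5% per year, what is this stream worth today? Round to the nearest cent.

Value at end of year 3: C / r = €29,200.00 / 0.105 = €278,095.2381
Discount to today: PV = €278,095.2381 / (1 + 0.105)^3 = €278,095.2381 / 1.349233 = €206,113.63

€206113.63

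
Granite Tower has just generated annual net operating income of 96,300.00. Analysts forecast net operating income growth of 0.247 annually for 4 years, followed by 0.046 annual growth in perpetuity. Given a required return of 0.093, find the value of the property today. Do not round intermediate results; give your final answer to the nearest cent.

D_1 = 120086.10000
D_2 = 149747.36670
D_3 = 186734.96627
D_4 = 232858.50294
Terminal value at year 4: TV = D_4×(1+g_2)/(r−g_2) = 243569.99408/0.047 = 5182340.29958
P_0 = D_1/(1+r)^1 + D_2/(1+r)^2 + D_3/(1+r)^3 + D_4/(1+r)^4 + TV/(1+r)^4
    = 109868.34401 + 125348.42175 + 143009.59005 + 163159.15718 + 3631159.11506 = 4172544.62805

4172544.63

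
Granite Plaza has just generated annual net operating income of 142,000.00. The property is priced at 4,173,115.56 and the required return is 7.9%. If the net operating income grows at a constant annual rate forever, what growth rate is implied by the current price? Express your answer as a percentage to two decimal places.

P = D₀(1+g)/(r−g) ⇒ P(r−g) = D₀(1+g) ⇒ g(P+D₀) = P·r − D₀
g = (P·r − D₀)/(P + D₀) = (4,173,115.56×0.079 − 142,000.00) / (4,173,115.56 + 142,000.00) = 0.043493

4.35%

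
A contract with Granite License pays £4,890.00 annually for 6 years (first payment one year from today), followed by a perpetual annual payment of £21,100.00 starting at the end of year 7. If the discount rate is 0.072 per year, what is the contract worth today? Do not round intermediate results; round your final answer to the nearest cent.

£216264.70

PV of 6-year annuity: £4,890.00 × [1 − (1+0.072)^−6] / 0.072 = 23165.16112
Perpetuity value at year 6: £21,100.00 / 0.072 = 293055.55556
PV of perpetuity: 293055.55556 / (1+0.072)^6 = 193099.54334
Total PV = 23165.16112 + 193099.54334 = 216264.70447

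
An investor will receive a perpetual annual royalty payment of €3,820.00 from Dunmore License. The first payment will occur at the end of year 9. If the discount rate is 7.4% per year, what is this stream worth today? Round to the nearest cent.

€29160.66

Value at end of year 8: C / r = €3,820.00 / 0.074 = €51,621.6216
Discount to today: PV = €51,621.6216 / (1 + 0.074)^8 = €51,621.6216 / 1.770249 = €29,160.66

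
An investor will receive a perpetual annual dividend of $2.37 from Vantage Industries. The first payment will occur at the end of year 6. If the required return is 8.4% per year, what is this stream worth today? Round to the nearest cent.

Value at end of year 5: C / r = $2.37 / 0.084 = $28.2143
Discount to today: PV = $28.2143 / (1 + 0.084)^5 = $28.2143 / 1.496740 = $18.85

$18.85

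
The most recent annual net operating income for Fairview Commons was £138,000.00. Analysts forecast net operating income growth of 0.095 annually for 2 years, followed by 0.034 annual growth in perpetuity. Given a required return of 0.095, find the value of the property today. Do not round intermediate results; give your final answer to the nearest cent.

£2615213.11

D_1 = 151110.00000
D_2 = 165465.45000
Terminal value at year 2: TV = D_2×(1+g_2)/(r−g_2) = 171091.27530/0.061 = 2804775.00492
P_0 = D_1/(1+r)^1 + D_2/(1+r)^2 + TV/(1+r)^2
    = 138000.00000 + 138000.00000 + 2339213.11475 = 2615213.11475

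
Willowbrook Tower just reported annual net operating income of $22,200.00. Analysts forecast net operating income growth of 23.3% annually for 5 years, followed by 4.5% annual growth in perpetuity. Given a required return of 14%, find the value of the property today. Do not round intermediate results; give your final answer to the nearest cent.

D_1 = 27372.60000
D_2 = 33750.41580
D_3 = 41614.26268
D_4 = 51310.38589
D_5 = 63265.70580
Terminal value at year 5: TV = D_5×(1+g_2)/(r−g_2) = 66112.66256/0.095 = 695922.76377
P_0 = D_1/(1+r)^1 + D_2/(1+r)^2 + D_3/(1+r)^3 + D_4/(1+r)^4 + D_5/(1+r)^5 + TV/(1+r)^5
    = 24011.05263 + 25969.84903 + 28088.44198 + 30379.86751 + 32858.22512 + 361440.47632 = 502747.91259

$502747.91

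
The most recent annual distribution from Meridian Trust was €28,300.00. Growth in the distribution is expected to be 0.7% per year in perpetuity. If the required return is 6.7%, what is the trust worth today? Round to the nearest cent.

D₁ = D₀ × (1 + g) = €28,300.00 × 1.007 = €28,498.1000
Growing perpetuity: P = D₁ / (r − g) = €28,498.1000 / (0.067 − 0.007) = €474,968.33

€474968.33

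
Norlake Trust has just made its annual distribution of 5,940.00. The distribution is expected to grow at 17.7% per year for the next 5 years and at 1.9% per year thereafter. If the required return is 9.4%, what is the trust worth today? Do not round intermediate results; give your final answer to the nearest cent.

D_1 = 6991.38000
D_2 = 8228.85426
D_3 = 9685.36146
D_4 = 11399.67044
D_5 = 13417.41211
Terminal value at year 5: TV = D_5×(1+g_2)/(r−g_2) = 13672.34294/0.075 = 182297.90589
P_0 = D_1/(1+r)^1 + D_2/(1+r)^2 + D_3/(1+r)^3 + D_4/(1+r)^4 + D_5/(1+r)^5 + TV/(1+r)^5
    = 6390.65814 + 6875.50697 + 7397.14050 + 7958.34951 + 8562.13654 + 116330.89512 = 153514.68677

153514.69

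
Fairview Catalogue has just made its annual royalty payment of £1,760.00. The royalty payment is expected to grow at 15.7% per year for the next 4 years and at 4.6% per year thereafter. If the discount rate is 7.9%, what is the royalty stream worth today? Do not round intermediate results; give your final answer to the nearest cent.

D_1 = 2036.32000
D_2 = 2356.02224
D_3 = 2725.91773
D_4 = 3153.88682
Terminal value at year 4: TV = D_4×(1+g_2)/(r−g_2) = 3298.96561/0.033 = 99968.65482
P_0 = D_1/(1+r)^1 + D_2/(1+r)^2 + D_3/(1+r)^3 + D_4/(1+r)^4 + TV/(1+r)^4
    = 1887.22892 + 2023.65510 + 2169.94342 + 2326.80680 + 73752.72472 = 82160.35897

£82160.36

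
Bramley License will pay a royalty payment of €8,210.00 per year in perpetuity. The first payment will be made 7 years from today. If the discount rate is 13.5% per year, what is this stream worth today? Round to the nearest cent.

€28446.85

Value at end of year 6: C / r = €8,210.00 / 0.135 = €60,814.8148
Discount to today: PV = €60,814.8148 / (1 + 0.135)^6 = €60,814.8148 / 2.137840 = €28,446.85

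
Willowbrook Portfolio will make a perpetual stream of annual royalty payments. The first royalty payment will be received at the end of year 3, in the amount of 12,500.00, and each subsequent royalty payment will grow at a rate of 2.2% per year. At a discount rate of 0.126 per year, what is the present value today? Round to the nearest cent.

94798.16

Value at end of year 2: C₁ / (r − g) = 12,500.00 / (0.126 − 0.022) = 120,192.3077
Discount to today: PV = 120,192.3077 / (1 + 0.126)^2 = 120,192.3077 / 1.267876 = 94,798.16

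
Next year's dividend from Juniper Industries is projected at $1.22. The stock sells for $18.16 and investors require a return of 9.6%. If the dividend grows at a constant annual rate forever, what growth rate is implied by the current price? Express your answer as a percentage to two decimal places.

P = D₁/(r−g) ⇒ g = r − D₁/P = 0.096 − $1.22/$18.16 = 0.028819

2.88%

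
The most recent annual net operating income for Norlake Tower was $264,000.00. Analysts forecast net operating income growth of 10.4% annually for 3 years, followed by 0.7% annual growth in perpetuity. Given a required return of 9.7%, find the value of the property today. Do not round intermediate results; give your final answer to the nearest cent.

D_1 = 291456.00000
D_2 = 321767.42400
D_3 = 355231.23610
Terminal value at year 3: TV = D_3×(1+g_2)/(r−g_2) = 357717.85475/0.09 = 3974642.83054
P_0 = D_1/(1+r)^1 + D_2/(1+r)^2 + D_3/(1+r)^3 + TV/(1+r)^3
    = 265684.59435 + 267379.93816 + 269086.10003 + 3010774.47473 = 3812925.10726

$3812925.11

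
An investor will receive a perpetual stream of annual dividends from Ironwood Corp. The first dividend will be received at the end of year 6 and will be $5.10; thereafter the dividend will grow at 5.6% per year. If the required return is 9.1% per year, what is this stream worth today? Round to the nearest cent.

$94.27

Value at end of year 5: C₁ / (r − g) = $5.10 / (0.091 − 0.056) = $145.7143
Discount to today: PV = $145.7143 / (1 + 0.091)^5 = $145.7143 / 1.545695 = $94.27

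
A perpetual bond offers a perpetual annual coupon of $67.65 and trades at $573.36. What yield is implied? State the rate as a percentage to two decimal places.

P = C/r ⇒ r = C/P = $67.65/$573.36 = 0.117989

11.80%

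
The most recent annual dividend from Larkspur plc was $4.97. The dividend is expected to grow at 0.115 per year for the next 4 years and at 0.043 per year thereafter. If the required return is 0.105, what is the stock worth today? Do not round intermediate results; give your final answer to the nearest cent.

D_1 = 5.54155
D_2 = 6.17883
D_3 = 6.88939
D_4 = 7.68167
Terminal value at year 4: TV = D_4×(1+g_2)/(r−g_2) = 8.01199/0.062 = 129.22558
P_0 = D_1/(1+r)^1 + D_2/(1+r)^2 + D_3/(1+r)^3 + D_4/(1+r)^4 + TV/(1+r)^4
    = 5.01498 + 5.06036 + 5.10616 + 5.15237 + 86.67610 = 107.00996

$107.01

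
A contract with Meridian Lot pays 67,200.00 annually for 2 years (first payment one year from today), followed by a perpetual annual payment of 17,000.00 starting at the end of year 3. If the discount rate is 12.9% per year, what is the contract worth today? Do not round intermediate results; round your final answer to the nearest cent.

PV of 2-year annuity: 67,200.00 × [1 − (1+0.129)^−2] / 0.129 = 112242.42748
Perpetuity value at year 2: 17,000.00 / 0.129 = 131782.94574
PV of perpetuity: 131782.94574 / (1+0.129)^2 = 103388.28402
Total PV = 112242.42748 + 103388.28402 = 215630.71150

215630.71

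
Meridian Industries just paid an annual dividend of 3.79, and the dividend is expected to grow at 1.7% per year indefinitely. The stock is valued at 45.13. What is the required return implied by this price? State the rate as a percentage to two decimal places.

10.24%

D₁ = 3.79 × 1.017 = 3.8544
P = D₁/(r − g) ⇒ r = D₁/P + g = 3.8544/45.13 + 0.017 = 0.085407 + 0.017 = 0.102407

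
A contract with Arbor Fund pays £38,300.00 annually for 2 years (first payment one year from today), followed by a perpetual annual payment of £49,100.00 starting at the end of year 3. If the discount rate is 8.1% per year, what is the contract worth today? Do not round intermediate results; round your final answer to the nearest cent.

£586939.95

PV of 2-year annuity: £38,300.00 × [1 − (1+0.081)^−2] / 0.081 = 68205.51088
Perpetuity value at year 2: £49,100.00 / 0.081 = 606172.83951
PV of perpetuity: 606172.83951 / (1+0.081)^2 = 518734.44305
Total PV = 68205.51088 + 518734.44305 = 586939.95393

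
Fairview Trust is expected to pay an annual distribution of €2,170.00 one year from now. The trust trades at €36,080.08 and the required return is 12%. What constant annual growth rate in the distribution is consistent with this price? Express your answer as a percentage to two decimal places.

5.99%

P = D₁/(r−g) ⇒ g = r − D₁/P = 0.12 − €2,170.00/€36,080.08 = 0.059856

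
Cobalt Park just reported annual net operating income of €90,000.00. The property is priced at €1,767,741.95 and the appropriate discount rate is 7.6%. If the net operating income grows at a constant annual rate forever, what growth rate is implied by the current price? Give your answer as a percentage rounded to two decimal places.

P = D₀(1+g)/(r−g) ⇒ P(r−g) = D₀(1+g) ⇒ g(P+D₀) = P·r − D₀
g = (P·r − D₀)/(P + D₀) = (€1,767,741.95×0.076 − €90,000.00) / (€1,767,741.95 + €90,000.00) = 0.023872

2.39%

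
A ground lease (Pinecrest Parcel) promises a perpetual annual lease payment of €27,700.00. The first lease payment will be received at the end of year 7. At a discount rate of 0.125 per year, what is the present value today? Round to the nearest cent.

€109308.67

Value at end of year 6: C / r = €27,700.00 / 0.125 = €221,600.0000
Discount to today: PV = €221,600.0000 / (1 + 0.125)^6 = €221,600.0000 / 2.027287 = €109,308.67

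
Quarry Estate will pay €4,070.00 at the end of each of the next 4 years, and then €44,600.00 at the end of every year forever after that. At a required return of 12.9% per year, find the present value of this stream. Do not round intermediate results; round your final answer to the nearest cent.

PV of 4-year annuity: €4,070.00 × [1 − (1+0.129)^−4] / 0.129 = 12131.29506
Perpetuity value at year 4: €44,600.00 / 0.129 = 345736.43411
PV of perpetuity: 345736.43411 / (1+0.129)^4 = 212798.90100
Total PV = 12131.29506 + 212798.90100 = 224930.19606

€224930.20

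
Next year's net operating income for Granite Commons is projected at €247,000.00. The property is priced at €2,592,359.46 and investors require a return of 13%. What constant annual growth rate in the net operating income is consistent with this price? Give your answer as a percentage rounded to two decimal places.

P = D₁/(r−g) ⇒ g = r − D₁/P = 0.13 − €247,000.00/€2,592,359.46 = 0.034720

3.47%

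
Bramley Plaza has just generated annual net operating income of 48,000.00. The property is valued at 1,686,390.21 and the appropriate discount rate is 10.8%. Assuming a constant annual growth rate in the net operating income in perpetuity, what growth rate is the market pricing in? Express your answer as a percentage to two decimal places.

P = D₀(1+g)/(r−g) ⇒ P(r−g) = D₀(1+g) ⇒ g(P+D₀) = P·r − D₀
g = (P·r − D₀)/(P + D₀) = (1,686,390.21×0.108 − 48,000.00) / (1,686,390.21 + 48,000.00) = 0.077336

7.73%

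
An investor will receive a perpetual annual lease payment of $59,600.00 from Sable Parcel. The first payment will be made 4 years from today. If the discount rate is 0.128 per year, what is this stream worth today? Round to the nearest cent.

$324421.02

Value at end of year 3: C / r = $59,600.00 / 0.128 = $465,625.0000
Discount to today: PV = $465,625.0000 / (1 + 0.128)^3 = $465,625.0000 / 1.435249 = $324,421.02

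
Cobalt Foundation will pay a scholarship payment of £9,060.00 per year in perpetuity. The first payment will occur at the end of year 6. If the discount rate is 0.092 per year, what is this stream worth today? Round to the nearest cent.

£63420.14

Value at end of year 5: C / r = £9,060.00 / 0.092 = £98,478.2609
Discount to today: PV = £98,478.2609 / (1 + 0.092)^5 = £98,478.2609 / 1.552792 = £63,420.14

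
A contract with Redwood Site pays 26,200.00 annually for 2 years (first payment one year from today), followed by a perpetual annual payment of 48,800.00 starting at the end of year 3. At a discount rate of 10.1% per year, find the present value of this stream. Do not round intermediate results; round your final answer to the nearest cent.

PV of 2-year annuity: 26,200.00 × [1 − (1+0.101)^−2] / 0.101 = 45410.12588
Perpetuity value at year 2: 48,800.00 / 0.101 = 483168.31683
PV of perpetuity: 483168.31683 / (1+0.101)^2 = 398587.62436
Total PV = 45410.12588 + 398587.62436 = 443997.75023

443997.75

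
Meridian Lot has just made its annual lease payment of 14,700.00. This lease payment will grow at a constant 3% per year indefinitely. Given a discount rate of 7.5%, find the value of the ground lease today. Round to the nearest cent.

D₁ = D₀ × (1 + g) = 14,700.00 × 1.03 = 15,141.0000
Growing perpetuity: P = D₁ / (r − g) = 15,141.0000 / (0.075 − 0.03) = 336,466.67

336466.67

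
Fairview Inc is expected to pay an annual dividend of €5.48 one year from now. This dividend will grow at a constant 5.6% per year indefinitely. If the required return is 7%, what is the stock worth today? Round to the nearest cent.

Growing perpetuity: P = D₁ / (r − g) = €5.4800 / (0.07 − 0.056) = €391.43

€391.43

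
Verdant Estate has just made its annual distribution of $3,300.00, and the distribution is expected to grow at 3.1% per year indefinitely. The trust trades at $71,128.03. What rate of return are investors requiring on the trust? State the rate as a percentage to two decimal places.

D₁ = $3,300.00 × 1.031 = $3,402.3000
P = D₁/(r − g) ⇒ r = D₁/P + g = $3,402.3000/$71,128.03 + 0.031 = 0.047833 + 0.031 = 0.078833

7.88%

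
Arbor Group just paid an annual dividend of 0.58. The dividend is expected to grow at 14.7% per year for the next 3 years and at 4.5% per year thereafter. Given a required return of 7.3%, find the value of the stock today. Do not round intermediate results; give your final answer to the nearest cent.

28.43

D_1 = 0.66526
D_2 = 0.76305
D_3 = 0.87522
Terminal value at year 3: TV = D_3×(1+g_2)/(r−g_2) = 0.91461/0.028 = 32.66454
P_0 = D_1/(1+r)^1 + D_2/(1+r)^2 + D_3/(1+r)^3 + TV/(1+r)^3
    = 0.62000 + 0.66276 + 0.70847 + 26.44097 = 28.43219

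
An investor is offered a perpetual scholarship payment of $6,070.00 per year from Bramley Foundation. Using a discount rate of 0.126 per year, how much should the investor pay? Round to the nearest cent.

Level perpetuity: PV = C / r = $6,070.00 / 0.126 = $48,174.60

$48174.60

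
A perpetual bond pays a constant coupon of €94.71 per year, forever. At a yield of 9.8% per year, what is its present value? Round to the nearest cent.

Level perpetuity: PV = C / r = €94.71 / 0.098 = €966.43

€966.43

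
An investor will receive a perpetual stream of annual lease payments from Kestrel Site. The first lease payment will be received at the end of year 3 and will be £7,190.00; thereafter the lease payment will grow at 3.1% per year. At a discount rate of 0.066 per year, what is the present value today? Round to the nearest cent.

Value at end of year 2: C₁ / (r − g) = £7,190.00 / (0.066 − 0.031) = £205,428.5714
Discount to today: PV = £205,428.5714 / (1 + 0.066)^2 = £205,428.5714 / 1.136356 = £180,778.36

£180778.36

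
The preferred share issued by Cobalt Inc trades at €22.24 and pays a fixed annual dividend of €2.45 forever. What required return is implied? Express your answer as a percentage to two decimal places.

11.02%

P = C/r ⇒ r = C/P = €2.45/€22.24 = 0.110162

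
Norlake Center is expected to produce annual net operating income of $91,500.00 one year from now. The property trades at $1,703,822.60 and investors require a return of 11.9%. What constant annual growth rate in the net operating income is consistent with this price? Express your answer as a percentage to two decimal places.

P = D₁/(r−g) ⇒ g = r − D₁/P = 0.119 − $91,500.00/$1,703,822.60 = 0.065297

6.53%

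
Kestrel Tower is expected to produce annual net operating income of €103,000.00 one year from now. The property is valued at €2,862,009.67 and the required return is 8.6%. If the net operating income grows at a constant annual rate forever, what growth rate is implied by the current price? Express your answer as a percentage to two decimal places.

5.00%

P = D₁/(r−g) ⇒ g = r − D₁/P = 0.086 − €103,000.00/€2,862,009.67 = 0.050011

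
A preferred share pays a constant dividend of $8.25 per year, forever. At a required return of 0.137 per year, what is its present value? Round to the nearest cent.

Level perpetuity: PV = C / r = $8.25 / 0.137 = $60.22

$60.22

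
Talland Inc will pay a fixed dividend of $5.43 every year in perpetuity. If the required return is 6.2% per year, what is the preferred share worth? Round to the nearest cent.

Level perpetuity: PV = C / r = $5.43 / 0.062 = $87.58

$87.58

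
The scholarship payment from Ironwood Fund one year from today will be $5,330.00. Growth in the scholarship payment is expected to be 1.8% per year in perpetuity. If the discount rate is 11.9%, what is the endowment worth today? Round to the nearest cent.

$52772.28

Growing perpetuity: P = D₁ / (r − g) = $5,330.0000 / (0.119 − 0.018) = $52,772.28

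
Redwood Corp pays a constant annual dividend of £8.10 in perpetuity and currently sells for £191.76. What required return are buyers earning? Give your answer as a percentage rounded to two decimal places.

P = C/r ⇒ r = C/P = £8.10/£191.76 = 0.042240

4.22%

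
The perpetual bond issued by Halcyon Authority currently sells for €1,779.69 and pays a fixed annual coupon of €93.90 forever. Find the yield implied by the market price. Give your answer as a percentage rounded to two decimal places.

P = C/r ⇒ r = C/P = €93.90/€1,779.69 = 0.052762

5.28%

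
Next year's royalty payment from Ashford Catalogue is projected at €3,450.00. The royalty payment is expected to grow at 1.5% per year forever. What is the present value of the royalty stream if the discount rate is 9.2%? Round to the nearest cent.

€44805.19

Growing perpetuity: P = D₁ / (r − g) = €3,450.0000 / (0.092 − 0.015) = €44,805.19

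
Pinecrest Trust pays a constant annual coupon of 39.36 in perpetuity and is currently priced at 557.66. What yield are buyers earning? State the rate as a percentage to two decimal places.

7.06%

P = C/r ⇒ r = C/P = 39.36/557.66 = 0.070581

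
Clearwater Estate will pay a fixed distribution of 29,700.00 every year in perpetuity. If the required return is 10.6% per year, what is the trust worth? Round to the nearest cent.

Level perpetuity: PV = C / r = 29,700.00 / 0.106 = 280,188.68

280188.68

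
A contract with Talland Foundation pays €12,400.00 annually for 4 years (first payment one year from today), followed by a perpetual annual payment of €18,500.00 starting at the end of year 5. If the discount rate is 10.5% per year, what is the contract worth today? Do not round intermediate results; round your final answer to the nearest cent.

€157061.74

PV of 4-year annuity: €12,400.00 × [1 − (1+0.105)^−4] / 0.105 = 38884.64338
Perpetuity value at year 4: €18,500.00 / 0.105 = 176190.47619
PV of perpetuity: 176190.47619 / (1+0.105)^4 = 118177.09696
Total PV = 38884.64338 + 118177.09696 = 157061.74034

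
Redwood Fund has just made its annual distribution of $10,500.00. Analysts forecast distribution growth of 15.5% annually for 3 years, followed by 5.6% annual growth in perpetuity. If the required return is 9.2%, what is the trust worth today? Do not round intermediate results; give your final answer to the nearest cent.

$399718.70

D_1 = 12127.50000
D_2 = 14007.26250
D_3 = 16178.38819
Terminal value at year 3: TV = D_3×(1+g_2)/(r−g_2) = 17084.37793/0.036 = 474566.05350
P_0 = D_1/(1+r)^1 + D_2/(1+r)^2 + D_3/(1+r)^3 + TV/(1+r)^3
    = 11105.76923 + 11746.48669 + 12424.16861 + 364442.27924 = 399718.70377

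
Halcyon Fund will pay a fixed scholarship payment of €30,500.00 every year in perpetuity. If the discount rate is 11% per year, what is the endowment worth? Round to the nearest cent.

€277272.73

Level perpetuity: PV = C / r = €30,500.00 / 0.11 = €277,272.73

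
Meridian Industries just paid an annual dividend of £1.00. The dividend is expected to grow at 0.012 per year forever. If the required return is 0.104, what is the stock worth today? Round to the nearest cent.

D₁ = D₀ × (1 + g) = £1.00 × 1.012 = £1.0120
Growing perpetuity: P = D₁ / (r − g) = £1.0120 / (0.104 − 0.012) = £11.00

£11.00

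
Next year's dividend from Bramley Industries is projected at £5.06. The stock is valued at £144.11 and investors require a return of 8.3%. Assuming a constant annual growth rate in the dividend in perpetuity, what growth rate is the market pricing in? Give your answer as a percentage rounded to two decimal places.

P = D₁/(r−g) ⇒ g = r − D₁/P = 0.083 − £5.06/£144.11 = 0.047888

4.79%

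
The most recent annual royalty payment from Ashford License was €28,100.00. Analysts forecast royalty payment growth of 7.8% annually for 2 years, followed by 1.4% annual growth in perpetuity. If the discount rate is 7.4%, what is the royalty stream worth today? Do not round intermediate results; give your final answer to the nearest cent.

€534948.30

D_1 = 30291.80000
D_2 = 32654.56040
Terminal value at year 2: TV = D_2×(1+g_2)/(r−g_2) = 33111.72425/0.06 = 551862.07076
P_0 = D_1/(1+r)^1 + D_2/(1+r)^2 + TV/(1+r)^2
    = 28204.65549 + 28309.70077 + 478433.94293 = 534948.29919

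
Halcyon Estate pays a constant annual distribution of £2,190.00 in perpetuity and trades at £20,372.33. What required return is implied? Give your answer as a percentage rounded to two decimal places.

10.75%

P = C/r ⇒ r = C/P = £2,190.00/£20,372.33 = 0.107499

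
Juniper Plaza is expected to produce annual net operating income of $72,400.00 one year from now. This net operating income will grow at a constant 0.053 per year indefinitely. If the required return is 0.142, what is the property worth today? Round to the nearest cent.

Growing perpetuity: P = D₁ / (r − g) = $72,400.0000 / (0.142 − 0.053) = $813,483.15

$813483.15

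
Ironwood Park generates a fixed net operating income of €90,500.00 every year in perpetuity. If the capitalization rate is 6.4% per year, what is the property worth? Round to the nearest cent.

Level perpetuity: PV = C / r = €90,500.00 / 0.064 = €1,414,062.50

€1414062.50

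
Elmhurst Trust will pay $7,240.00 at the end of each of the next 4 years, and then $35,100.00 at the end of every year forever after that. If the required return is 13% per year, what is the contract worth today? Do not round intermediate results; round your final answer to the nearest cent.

$187131.23

PV of 4-year annuity: $7,240.00 × [1 − (1+0.13)^−4] / 0.13 = 21535.17240
Perpetuity value at year 4: $35,100.00 / 0.13 = 270000.00000
PV of perpetuity: 270000.00000 / (1+0.13)^4 = 165596.05647
Total PV = 21535.17240 + 165596.05647 = 187131.22887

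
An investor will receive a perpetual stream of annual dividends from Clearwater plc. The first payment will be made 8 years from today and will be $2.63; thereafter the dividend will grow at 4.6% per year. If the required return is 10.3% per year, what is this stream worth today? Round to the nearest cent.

$23.23

Value at end of year 7: C₁ / (r − g) = $2.63 / (0.103 − 0.046) = $46.1404
Discount to today: PV = $46.1404 / (1 + 0.103)^7 = $46.1404 / 1.986226 = $23.23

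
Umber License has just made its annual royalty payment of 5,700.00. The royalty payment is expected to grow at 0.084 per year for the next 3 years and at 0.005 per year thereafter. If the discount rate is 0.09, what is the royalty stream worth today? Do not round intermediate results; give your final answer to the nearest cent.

83199.74

D_1 = 6178.80000
D_2 = 6697.81920
D_3 = 7260.43601
Terminal value at year 3: TV = D_3×(1+g_2)/(r−g_2) = 7296.73819/0.085 = 85843.97874
P_0 = D_1/(1+r)^1 + D_2/(1+r)^2 + D_3/(1+r)^3 + TV/(1+r)^3
    = 5668.62385 + 5637.42042 + 5606.38875 + 66287.30225 = 83199.73526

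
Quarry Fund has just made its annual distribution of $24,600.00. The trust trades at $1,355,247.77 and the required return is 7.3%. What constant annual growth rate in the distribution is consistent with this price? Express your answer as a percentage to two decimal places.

5.39%

P = D₀(1+g)/(r−g) ⇒ P(r−g) = D₀(1+g) ⇒ g(P+D₀) = P·r − D₀
g = (P·r − D₀)/(P + D₀) = ($1,355,247.77×0.073 − $24,600.00) / ($1,355,247.77 + $24,600.00) = 0.053870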